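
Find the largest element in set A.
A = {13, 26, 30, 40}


Set A = {13, 26, 30, 40}
Elements in ascending order: 13, 26, 30, 40
The largest element is 40.

40


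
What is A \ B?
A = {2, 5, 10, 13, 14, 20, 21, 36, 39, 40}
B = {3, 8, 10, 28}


Set A = {2, 5, 10, 13, 14, 20, 21, 36, 39, 40}
Set B = {3, 8, 10, 28}
A \ B includes elements in A that are not in B.
Check each element of A:
2 (not in B, keep), 5 (not in B, keep), 10 (in B, remove), 13 (not in B, keep), 14 (not in B, keep), 20 (not in B, keep), 21 (not in B, keep), 36 (not in B, keep), 39 (not in B, keep), 40 (not in B, keep)
A \ B = {2, 5, 13, 14, 20, 21, 36, 39, 40}

{2, 5, 13, 14, 20, 21, 36, 39, 40}


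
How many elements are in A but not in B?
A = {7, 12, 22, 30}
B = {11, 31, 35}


Set A = {7, 12, 22, 30}
Set B = {11, 31, 35}
A \ B = {7, 12, 22, 30}
|A \ B| = 4

4


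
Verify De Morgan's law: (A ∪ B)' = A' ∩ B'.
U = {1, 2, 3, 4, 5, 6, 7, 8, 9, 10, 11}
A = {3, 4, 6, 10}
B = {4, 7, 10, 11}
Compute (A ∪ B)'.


U = {1, 2, 3, 4, 5, 6, 7, 8, 9, 10, 11}
A = {3, 4, 6, 10}, B = {4, 7, 10, 11}
A ∪ B = {3, 4, 6, 7, 10, 11}
(A ∪ B)' = U \ (A ∪ B) = {1, 2, 5, 8, 9}
Verification via A' ∩ B': A' = {1, 2, 5, 7, 8, 9, 11}, B' = {1, 2, 3, 5, 6, 8, 9}
A' ∩ B' = {1, 2, 5, 8, 9} ✓

{1, 2, 5, 8, 9}


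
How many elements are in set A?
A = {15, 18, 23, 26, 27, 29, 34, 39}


Set A = {15, 18, 23, 26, 27, 29, 34, 39}
Listing elements: 15, 18, 23, 26, 27, 29, 34, 39
Counting: 8 elements
|A| = 8

8


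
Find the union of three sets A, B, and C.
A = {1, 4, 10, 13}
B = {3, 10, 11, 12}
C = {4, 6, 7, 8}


Set A = {1, 4, 10, 13}
Set B = {3, 10, 11, 12}
Set C = {4, 6, 7, 8}
First, A ∪ B = {1, 3, 4, 10, 11, 12, 13}
Then, (A ∪ B) ∪ C = {1, 3, 4, 6, 7, 8, 10, 11, 12, 13}

{1, 3, 4, 6, 7, 8, 10, 11, 12, 13}


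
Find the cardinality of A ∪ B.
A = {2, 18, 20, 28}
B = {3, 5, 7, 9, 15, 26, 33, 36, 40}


Set A = {2, 18, 20, 28}, |A| = 4
Set B = {3, 5, 7, 9, 15, 26, 33, 36, 40}, |B| = 9
A ∩ B = {}, |A ∩ B| = 0
|A ∪ B| = |A| + |B| - |A ∩ B| = 4 + 9 - 0 = 13

13


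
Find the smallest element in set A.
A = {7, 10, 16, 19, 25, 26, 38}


Set A = {7, 10, 16, 19, 25, 26, 38}
Elements in ascending order: 7, 10, 16, 19, 25, 26, 38
The smallest element is 7.

7


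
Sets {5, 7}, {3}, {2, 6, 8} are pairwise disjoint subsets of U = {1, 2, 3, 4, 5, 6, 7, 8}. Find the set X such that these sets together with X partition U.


U = {1, 2, 3, 4, 5, 6, 7, 8}
Shown blocks: {5, 7}, {3}, {2, 6, 8}
A partition's blocks are pairwise disjoint and cover U, so the missing block = U \ (union of shown blocks).
Union of shown blocks: {2, 3, 5, 6, 7, 8}
Missing block = U \ (union) = {1, 4}

{1, 4}


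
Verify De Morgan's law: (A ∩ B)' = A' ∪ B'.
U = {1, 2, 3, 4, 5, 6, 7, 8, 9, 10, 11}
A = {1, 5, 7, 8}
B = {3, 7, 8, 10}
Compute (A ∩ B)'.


U = {1, 2, 3, 4, 5, 6, 7, 8, 9, 10, 11}
A = {1, 5, 7, 8}, B = {3, 7, 8, 10}
A ∩ B = {7, 8}
(A ∩ B)' = U \ (A ∩ B) = {1, 2, 3, 4, 5, 6, 9, 10, 11}
Verification via A' ∪ B': A' = {2, 3, 4, 6, 9, 10, 11}, B' = {1, 2, 4, 5, 6, 9, 11}
A' ∪ B' = {1, 2, 3, 4, 5, 6, 9, 10, 11} ✓

{1, 2, 3, 4, 5, 6, 9, 10, 11}


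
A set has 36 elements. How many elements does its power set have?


The set has 36 elements.
The power set contains all possible subsets.
|P(A)| = 2^|A| = 2^36 = 68719476736

68719476736


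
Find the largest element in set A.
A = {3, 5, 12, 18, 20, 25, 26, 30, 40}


Set A = {3, 5, 12, 18, 20, 25, 26, 30, 40}
Elements in ascending order: 3, 5, 12, 18, 20, 25, 26, 30, 40
The largest element is 40.

40


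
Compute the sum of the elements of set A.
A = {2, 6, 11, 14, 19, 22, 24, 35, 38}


Set A = {2, 6, 11, 14, 19, 22, 24, 35, 38}
Sum = 2 + 6 + 11 + 14 + 19 + 22 + 24 + 35 + 38 = 171

171


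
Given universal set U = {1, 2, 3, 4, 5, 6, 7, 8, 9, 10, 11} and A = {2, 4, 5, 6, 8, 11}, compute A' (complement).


Universal set U = {1, 2, 3, 4, 5, 6, 7, 8, 9, 10, 11}
Set A = {2, 4, 5, 6, 8, 11}
A' = U \ A = elements in U but not in A
Checking each element of U:
1 (not in A, include), 2 (in A, exclude), 3 (not in A, include), 4 (in A, exclude), 5 (in A, exclude), 6 (in A, exclude), 7 (not in A, include), 8 (in A, exclude), 9 (not in A, include), 10 (not in A, include), 11 (in A, exclude)
A' = {1, 3, 7, 9, 10}

{1, 3, 7, 9, 10}


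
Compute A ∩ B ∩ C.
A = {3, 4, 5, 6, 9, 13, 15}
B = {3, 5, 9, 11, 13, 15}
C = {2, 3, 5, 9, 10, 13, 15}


Set A = {3, 4, 5, 6, 9, 13, 15}
Set B = {3, 5, 9, 11, 13, 15}
Set C = {2, 3, 5, 9, 10, 13, 15}
First, A ∩ B = {3, 5, 9, 13, 15}
Then, (A ∩ B) ∩ C = {3, 5, 9, 13, 15}

{3, 5, 9, 13, 15}


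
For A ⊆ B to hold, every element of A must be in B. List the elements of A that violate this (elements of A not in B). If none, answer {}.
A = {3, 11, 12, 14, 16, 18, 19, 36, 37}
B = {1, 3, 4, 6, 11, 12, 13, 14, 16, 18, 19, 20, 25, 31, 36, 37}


Set A = {3, 11, 12, 14, 16, 18, 19, 36, 37}
Set B = {1, 3, 4, 6, 11, 12, 13, 14, 16, 18, 19, 20, 25, 31, 36, 37}
Check each element of A against B:
3 ∈ B, 11 ∈ B, 12 ∈ B, 14 ∈ B, 16 ∈ B, 18 ∈ B, 19 ∈ B, 36 ∈ B, 37 ∈ B
Elements of A not in B: {}

{}


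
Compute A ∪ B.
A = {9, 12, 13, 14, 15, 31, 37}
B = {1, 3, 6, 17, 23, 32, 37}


Set A = {9, 12, 13, 14, 15, 31, 37}
Set B = {1, 3, 6, 17, 23, 32, 37}
A ∪ B includes all elements in either set.
Elements from A: {9, 12, 13, 14, 15, 31, 37}
Elements from B not already included: {1, 3, 6, 17, 23, 32}
A ∪ B = {1, 3, 6, 9, 12, 13, 14, 15, 17, 23, 31, 32, 37}

{1, 3, 6, 9, 12, 13, 14, 15, 17, 23, 31, 32, 37}


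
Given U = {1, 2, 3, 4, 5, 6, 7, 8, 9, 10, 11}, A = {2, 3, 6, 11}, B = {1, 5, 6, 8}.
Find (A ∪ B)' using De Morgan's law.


U = {1, 2, 3, 4, 5, 6, 7, 8, 9, 10, 11}
A = {2, 3, 6, 11}, B = {1, 5, 6, 8}
A ∪ B = {1, 2, 3, 5, 6, 8, 11}
(A ∪ B)' = U \ (A ∪ B) = {4, 7, 9, 10}
Verification via A' ∩ B': A' = {1, 4, 5, 7, 8, 9, 10}, B' = {2, 3, 4, 7, 9, 10, 11}
A' ∩ B' = {4, 7, 9, 10} ✓

{4, 7, 9, 10}


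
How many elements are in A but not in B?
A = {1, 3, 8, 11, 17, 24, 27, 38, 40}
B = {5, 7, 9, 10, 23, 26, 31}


Set A = {1, 3, 8, 11, 17, 24, 27, 38, 40}
Set B = {5, 7, 9, 10, 23, 26, 31}
A \ B = {1, 3, 8, 11, 17, 24, 27, 38, 40}
|A \ B| = 9

9


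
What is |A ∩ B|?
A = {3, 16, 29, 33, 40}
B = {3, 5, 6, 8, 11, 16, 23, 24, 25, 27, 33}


Set A = {3, 16, 29, 33, 40}
Set B = {3, 5, 6, 8, 11, 16, 23, 24, 25, 27, 33}
A ∩ B = {3, 16, 33}
|A ∩ B| = 3

3


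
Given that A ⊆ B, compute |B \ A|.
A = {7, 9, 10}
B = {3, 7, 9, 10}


Set A = {7, 9, 10}, |A| = 3
Set B = {3, 7, 9, 10}, |B| = 4
Since A ⊆ B: B \ A = {3}
|B| - |A| = 4 - 3 = 1

1


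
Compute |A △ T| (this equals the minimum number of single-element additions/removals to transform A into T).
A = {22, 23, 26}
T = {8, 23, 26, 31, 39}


Set A = {22, 23, 26}
Set T = {8, 23, 26, 31, 39}
Elements to remove from A (in A, not in T): {22} → 1 removals
Elements to add to A (in T, not in A): {8, 31, 39} → 3 additions
Total edits = 1 + 3 = 4

4


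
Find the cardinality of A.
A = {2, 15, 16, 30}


Set A = {2, 15, 16, 30}
Listing elements: 2, 15, 16, 30
Counting: 4 elements
|A| = 4

4


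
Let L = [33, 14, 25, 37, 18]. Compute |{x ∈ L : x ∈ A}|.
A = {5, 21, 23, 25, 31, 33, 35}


Set A = {5, 21, 23, 25, 31, 33, 35}
Candidates: [33, 14, 25, 37, 18]
Check each candidate:
33 ∈ A, 14 ∉ A, 25 ∈ A, 37 ∉ A, 18 ∉ A
Count of candidates in A: 2

2


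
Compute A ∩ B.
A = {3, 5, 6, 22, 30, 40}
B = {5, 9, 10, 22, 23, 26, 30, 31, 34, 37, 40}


Set A = {3, 5, 6, 22, 30, 40}
Set B = {5, 9, 10, 22, 23, 26, 30, 31, 34, 37, 40}
A ∩ B includes only elements in both sets.
Check each element of A against B:
3 ✗, 5 ✓, 6 ✗, 22 ✓, 30 ✓, 40 ✓
A ∩ B = {5, 22, 30, 40}

{5, 22, 30, 40}


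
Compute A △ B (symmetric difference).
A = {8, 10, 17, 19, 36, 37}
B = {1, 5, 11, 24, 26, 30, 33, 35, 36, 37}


Set A = {8, 10, 17, 19, 36, 37}
Set B = {1, 5, 11, 24, 26, 30, 33, 35, 36, 37}
A △ B = (A \ B) ∪ (B \ A)
Elements in A but not B: {8, 10, 17, 19}
Elements in B but not A: {1, 5, 11, 24, 26, 30, 33, 35}
A △ B = {1, 5, 8, 10, 11, 17, 19, 24, 26, 30, 33, 35}

{1, 5, 8, 10, 11, 17, 19, 24, 26, 30, 33, 35}


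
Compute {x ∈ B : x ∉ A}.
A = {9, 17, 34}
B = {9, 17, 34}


Set A = {9, 17, 34}
Set B = {9, 17, 34}
Check each element of B against A:
9 ∈ A, 17 ∈ A, 34 ∈ A
Elements of B not in A: {}

{}


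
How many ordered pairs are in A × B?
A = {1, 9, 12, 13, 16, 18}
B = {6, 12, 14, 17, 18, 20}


Set A = {1, 9, 12, 13, 16, 18} has 6 elements.
Set B = {6, 12, 14, 17, 18, 20} has 6 elements.
|A × B| = |A| × |B| = 6 × 6 = 36

36


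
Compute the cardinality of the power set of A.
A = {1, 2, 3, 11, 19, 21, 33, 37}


Set A = {1, 2, 3, 11, 19, 21, 33, 37}
|A| = 8
The power set P(A) contains all subsets of A.
|P(A)| = 2^|A| = 2^8 = 256

256


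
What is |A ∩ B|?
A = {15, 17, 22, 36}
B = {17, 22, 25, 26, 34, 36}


Set A = {15, 17, 22, 36}
Set B = {17, 22, 25, 26, 34, 36}
A ∩ B = {17, 22, 36}
|A ∩ B| = 3

3


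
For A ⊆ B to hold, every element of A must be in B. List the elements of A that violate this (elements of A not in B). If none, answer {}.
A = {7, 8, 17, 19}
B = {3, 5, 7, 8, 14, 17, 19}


Set A = {7, 8, 17, 19}
Set B = {3, 5, 7, 8, 14, 17, 19}
Check each element of A against B:
7 ∈ B, 8 ∈ B, 17 ∈ B, 19 ∈ B
Elements of A not in B: {}

{}


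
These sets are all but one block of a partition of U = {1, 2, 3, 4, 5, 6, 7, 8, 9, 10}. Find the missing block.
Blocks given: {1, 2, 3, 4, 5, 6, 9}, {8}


U = {1, 2, 3, 4, 5, 6, 7, 8, 9, 10}
Shown blocks: {1, 2, 3, 4, 5, 6, 9}, {8}
A partition's blocks are pairwise disjoint and cover U, so the missing block = U \ (union of shown blocks).
Union of shown blocks: {1, 2, 3, 4, 5, 6, 8, 9}
Missing block = U \ (union) = {7, 10}

{7, 10}


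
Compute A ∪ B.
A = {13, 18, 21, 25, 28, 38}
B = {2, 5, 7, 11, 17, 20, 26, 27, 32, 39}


Set A = {13, 18, 21, 25, 28, 38}
Set B = {2, 5, 7, 11, 17, 20, 26, 27, 32, 39}
A ∪ B includes all elements in either set.
Elements from A: {13, 18, 21, 25, 28, 38}
Elements from B not already included: {2, 5, 7, 11, 17, 20, 26, 27, 32, 39}
A ∪ B = {2, 5, 7, 11, 13, 17, 18, 20, 21, 25, 26, 27, 28, 32, 38, 39}

{2, 5, 7, 11, 13, 17, 18, 20, 21, 25, 26, 27, 28, 32, 38, 39}


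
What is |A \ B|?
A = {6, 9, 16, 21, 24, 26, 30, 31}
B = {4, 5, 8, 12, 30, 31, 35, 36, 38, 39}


Set A = {6, 9, 16, 21, 24, 26, 30, 31}
Set B = {4, 5, 8, 12, 30, 31, 35, 36, 38, 39}
A \ B = {6, 9, 16, 21, 24, 26}
|A \ B| = 6

6


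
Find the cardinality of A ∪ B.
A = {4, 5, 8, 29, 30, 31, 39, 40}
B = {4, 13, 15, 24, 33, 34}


Set A = {4, 5, 8, 29, 30, 31, 39, 40}, |A| = 8
Set B = {4, 13, 15, 24, 33, 34}, |B| = 6
A ∩ B = {4}, |A ∩ B| = 1
|A ∪ B| = |A| + |B| - |A ∩ B| = 8 + 6 - 1 = 13

13


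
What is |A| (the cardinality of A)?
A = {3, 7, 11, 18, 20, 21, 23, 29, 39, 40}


Set A = {3, 7, 11, 18, 20, 21, 23, 29, 39, 40}
Listing elements: 3, 7, 11, 18, 20, 21, 23, 29, 39, 40
Counting: 10 elements
|A| = 10

10


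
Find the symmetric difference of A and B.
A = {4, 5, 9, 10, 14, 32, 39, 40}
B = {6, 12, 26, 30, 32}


Set A = {4, 5, 9, 10, 14, 32, 39, 40}
Set B = {6, 12, 26, 30, 32}
A △ B = (A \ B) ∪ (B \ A)
Elements in A but not B: {4, 5, 9, 10, 14, 39, 40}
Elements in B but not A: {6, 12, 26, 30}
A △ B = {4, 5, 6, 9, 10, 12, 14, 26, 30, 39, 40}

{4, 5, 6, 9, 10, 12, 14, 26, 30, 39, 40}


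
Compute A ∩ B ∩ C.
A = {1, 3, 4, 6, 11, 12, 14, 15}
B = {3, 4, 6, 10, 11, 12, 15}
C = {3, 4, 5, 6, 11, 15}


Set A = {1, 3, 4, 6, 11, 12, 14, 15}
Set B = {3, 4, 6, 10, 11, 12, 15}
Set C = {3, 4, 5, 6, 11, 15}
First, A ∩ B = {3, 4, 6, 11, 12, 15}
Then, (A ∩ B) ∩ C = {3, 4, 6, 11, 15}

{3, 4, 6, 11, 15}


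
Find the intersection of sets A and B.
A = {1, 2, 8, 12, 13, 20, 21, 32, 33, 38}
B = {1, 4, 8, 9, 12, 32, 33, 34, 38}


Set A = {1, 2, 8, 12, 13, 20, 21, 32, 33, 38}
Set B = {1, 4, 8, 9, 12, 32, 33, 34, 38}
A ∩ B includes only elements in both sets.
Check each element of A against B:
1 ✓, 2 ✗, 8 ✓, 12 ✓, 13 ✗, 20 ✗, 21 ✗, 32 ✓, 33 ✓, 38 ✓
A ∩ B = {1, 8, 12, 32, 33, 38}

{1, 8, 12, 32, 33, 38}


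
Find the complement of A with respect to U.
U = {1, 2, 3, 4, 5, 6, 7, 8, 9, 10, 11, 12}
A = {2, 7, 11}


Universal set U = {1, 2, 3, 4, 5, 6, 7, 8, 9, 10, 11, 12}
Set A = {2, 7, 11}
A' = U \ A = elements in U but not in A
Checking each element of U:
1 (not in A, include), 2 (in A, exclude), 3 (not in A, include), 4 (not in A, include), 5 (not in A, include), 6 (not in A, include), 7 (in A, exclude), 8 (not in A, include), 9 (not in A, include), 10 (not in A, include), 11 (in A, exclude), 12 (not in A, include)
A' = {1, 3, 4, 5, 6, 8, 9, 10, 12}

{1, 3, 4, 5, 6, 8, 9, 10, 12}


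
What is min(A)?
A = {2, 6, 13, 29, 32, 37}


Set A = {2, 6, 13, 29, 32, 37}
Elements in ascending order: 2, 6, 13, 29, 32, 37
The smallest element is 2.

2


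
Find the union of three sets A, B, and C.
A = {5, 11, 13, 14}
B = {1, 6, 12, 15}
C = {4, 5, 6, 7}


Set A = {5, 11, 13, 14}
Set B = {1, 6, 12, 15}
Set C = {4, 5, 6, 7}
First, A ∪ B = {1, 5, 6, 11, 12, 13, 14, 15}
Then, (A ∪ B) ∪ C = {1, 4, 5, 6, 7, 11, 12, 13, 14, 15}

{1, 4, 5, 6, 7, 11, 12, 13, 14, 15}


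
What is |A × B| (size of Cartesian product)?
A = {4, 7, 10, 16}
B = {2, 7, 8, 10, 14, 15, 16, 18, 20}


Set A = {4, 7, 10, 16} has 4 elements.
Set B = {2, 7, 8, 10, 14, 15, 16, 18, 20} has 9 elements.
|A × B| = |A| × |B| = 4 × 9 = 36

36


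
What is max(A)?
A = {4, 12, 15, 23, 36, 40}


Set A = {4, 12, 15, 23, 36, 40}
Elements in ascending order: 4, 12, 15, 23, 36, 40
The largest element is 40.

40


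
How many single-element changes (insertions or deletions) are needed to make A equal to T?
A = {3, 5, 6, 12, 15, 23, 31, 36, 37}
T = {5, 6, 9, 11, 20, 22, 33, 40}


Set A = {3, 5, 6, 12, 15, 23, 31, 36, 37}
Set T = {5, 6, 9, 11, 20, 22, 33, 40}
Elements to remove from A (in A, not in T): {3, 12, 15, 23, 31, 36, 37} → 7 removals
Elements to add to A (in T, not in A): {9, 11, 20, 22, 33, 40} → 6 additions
Total edits = 7 + 6 = 13

13


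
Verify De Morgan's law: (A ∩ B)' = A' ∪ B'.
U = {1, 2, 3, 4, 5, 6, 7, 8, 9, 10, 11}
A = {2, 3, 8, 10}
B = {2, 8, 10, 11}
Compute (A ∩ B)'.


U = {1, 2, 3, 4, 5, 6, 7, 8, 9, 10, 11}
A = {2, 3, 8, 10}, B = {2, 8, 10, 11}
A ∩ B = {2, 8, 10}
(A ∩ B)' = U \ (A ∩ B) = {1, 3, 4, 5, 6, 7, 9, 11}
Verification via A' ∪ B': A' = {1, 4, 5, 6, 7, 9, 11}, B' = {1, 3, 4, 5, 6, 7, 9}
A' ∪ B' = {1, 3, 4, 5, 6, 7, 9, 11} ✓

{1, 3, 4, 5, 6, 7, 9, 11}


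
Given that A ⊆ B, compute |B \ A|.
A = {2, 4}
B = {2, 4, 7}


Set A = {2, 4}, |A| = 2
Set B = {2, 4, 7}, |B| = 3
Since A ⊆ B: B \ A = {7}
|B| - |A| = 3 - 2 = 1

1


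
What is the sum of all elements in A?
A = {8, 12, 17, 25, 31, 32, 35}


Set A = {8, 12, 17, 25, 31, 32, 35}
Sum = 8 + 12 + 17 + 25 + 31 + 32 + 35 = 160

160


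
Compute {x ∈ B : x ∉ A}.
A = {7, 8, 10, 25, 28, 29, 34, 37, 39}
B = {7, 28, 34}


Set A = {7, 8, 10, 25, 28, 29, 34, 37, 39}
Set B = {7, 28, 34}
Check each element of B against A:
7 ∈ A, 28 ∈ A, 34 ∈ A
Elements of B not in A: {}

{}


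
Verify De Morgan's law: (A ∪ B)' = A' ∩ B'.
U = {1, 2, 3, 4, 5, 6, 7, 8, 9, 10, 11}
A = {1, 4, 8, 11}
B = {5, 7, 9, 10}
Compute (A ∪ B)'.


U = {1, 2, 3, 4, 5, 6, 7, 8, 9, 10, 11}
A = {1, 4, 8, 11}, B = {5, 7, 9, 10}
A ∪ B = {1, 4, 5, 7, 8, 9, 10, 11}
(A ∪ B)' = U \ (A ∪ B) = {2, 3, 6}
Verification via A' ∩ B': A' = {2, 3, 5, 6, 7, 9, 10}, B' = {1, 2, 3, 4, 6, 8, 11}
A' ∩ B' = {2, 3, 6} ✓

{2, 3, 6}


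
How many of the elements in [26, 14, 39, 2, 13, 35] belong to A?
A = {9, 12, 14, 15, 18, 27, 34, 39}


Set A = {9, 12, 14, 15, 18, 27, 34, 39}
Candidates: [26, 14, 39, 2, 13, 35]
Check each candidate:
26 ∉ A, 14 ∈ A, 39 ∈ A, 2 ∉ A, 13 ∉ A, 35 ∉ A
Count of candidates in A: 2

2


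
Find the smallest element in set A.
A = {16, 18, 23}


Set A = {16, 18, 23}
Elements in ascending order: 16, 18, 23
The smallest element is 16.

16


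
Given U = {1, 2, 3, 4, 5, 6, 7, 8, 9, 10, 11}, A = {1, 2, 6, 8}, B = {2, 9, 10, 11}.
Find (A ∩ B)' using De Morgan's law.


U = {1, 2, 3, 4, 5, 6, 7, 8, 9, 10, 11}
A = {1, 2, 6, 8}, B = {2, 9, 10, 11}
A ∩ B = {2}
(A ∩ B)' = U \ (A ∩ B) = {1, 3, 4, 5, 6, 7, 8, 9, 10, 11}
Verification via A' ∪ B': A' = {3, 4, 5, 7, 9, 10, 11}, B' = {1, 3, 4, 5, 6, 7, 8}
A' ∪ B' = {1, 3, 4, 5, 6, 7, 8, 9, 10, 11} ✓

{1, 3, 4, 5, 6, 7, 8, 9, 10, 11}


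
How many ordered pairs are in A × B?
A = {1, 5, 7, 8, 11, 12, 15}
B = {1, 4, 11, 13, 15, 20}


Set A = {1, 5, 7, 8, 11, 12, 15} has 7 elements.
Set B = {1, 4, 11, 13, 15, 20} has 6 elements.
|A × B| = |A| × |B| = 7 × 6 = 42

42


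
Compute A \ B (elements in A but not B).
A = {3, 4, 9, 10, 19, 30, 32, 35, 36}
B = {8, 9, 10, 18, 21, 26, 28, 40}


Set A = {3, 4, 9, 10, 19, 30, 32, 35, 36}
Set B = {8, 9, 10, 18, 21, 26, 28, 40}
A \ B includes elements in A that are not in B.
Check each element of A:
3 (not in B, keep), 4 (not in B, keep), 9 (in B, remove), 10 (in B, remove), 19 (not in B, keep), 30 (not in B, keep), 32 (not in B, keep), 35 (not in B, keep), 36 (not in B, keep)
A \ B = {3, 4, 19, 30, 32, 35, 36}

{3, 4, 19, 30, 32, 35, 36}


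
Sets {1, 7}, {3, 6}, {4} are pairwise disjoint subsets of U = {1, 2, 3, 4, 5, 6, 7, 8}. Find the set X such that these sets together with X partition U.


U = {1, 2, 3, 4, 5, 6, 7, 8}
Shown blocks: {1, 7}, {3, 6}, {4}
A partition's blocks are pairwise disjoint and cover U, so the missing block = U \ (union of shown blocks).
Union of shown blocks: {1, 3, 4, 6, 7}
Missing block = U \ (union) = {2, 5, 8}

{2, 5, 8}


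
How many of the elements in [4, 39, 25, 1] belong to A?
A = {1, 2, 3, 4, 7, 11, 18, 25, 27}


Set A = {1, 2, 3, 4, 7, 11, 18, 25, 27}
Candidates: [4, 39, 25, 1]
Check each candidate:
4 ∈ A, 39 ∉ A, 25 ∈ A, 1 ∈ A
Count of candidates in A: 3

3


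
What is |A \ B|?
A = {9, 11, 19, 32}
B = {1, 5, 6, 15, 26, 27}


Set A = {9, 11, 19, 32}
Set B = {1, 5, 6, 15, 26, 27}
A \ B = {9, 11, 19, 32}
|A \ B| = 4

4


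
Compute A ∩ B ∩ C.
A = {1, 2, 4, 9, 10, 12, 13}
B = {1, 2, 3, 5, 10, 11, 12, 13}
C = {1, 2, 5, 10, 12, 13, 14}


Set A = {1, 2, 4, 9, 10, 12, 13}
Set B = {1, 2, 3, 5, 10, 11, 12, 13}
Set C = {1, 2, 5, 10, 12, 13, 14}
First, A ∩ B = {1, 2, 10, 12, 13}
Then, (A ∩ B) ∩ C = {1, 2, 10, 12, 13}

{1, 2, 10, 12, 13}


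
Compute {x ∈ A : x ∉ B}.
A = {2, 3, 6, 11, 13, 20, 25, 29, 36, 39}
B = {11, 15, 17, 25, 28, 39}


Set A = {2, 3, 6, 11, 13, 20, 25, 29, 36, 39}
Set B = {11, 15, 17, 25, 28, 39}
Check each element of A against B:
2 ∉ B (include), 3 ∉ B (include), 6 ∉ B (include), 11 ∈ B, 13 ∉ B (include), 20 ∉ B (include), 25 ∈ B, 29 ∉ B (include), 36 ∉ B (include), 39 ∈ B
Elements of A not in B: {2, 3, 6, 13, 20, 29, 36}

{2, 3, 6, 13, 20, 29, 36}


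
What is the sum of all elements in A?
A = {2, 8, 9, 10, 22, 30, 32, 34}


Set A = {2, 8, 9, 10, 22, 30, 32, 34}
Sum = 2 + 8 + 9 + 10 + 22 + 30 + 32 + 34 = 147

147


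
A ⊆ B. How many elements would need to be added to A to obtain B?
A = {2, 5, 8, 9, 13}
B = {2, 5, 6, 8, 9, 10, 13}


Set A = {2, 5, 8, 9, 13}, |A| = 5
Set B = {2, 5, 6, 8, 9, 10, 13}, |B| = 7
Since A ⊆ B: B \ A = {6, 10}
|B| - |A| = 7 - 5 = 2

2


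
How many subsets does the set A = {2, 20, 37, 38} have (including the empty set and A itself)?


Set A = {2, 20, 37, 38}
|A| = 4
The power set P(A) contains all subsets of A.
|P(A)| = 2^|A| = 2^4 = 16

16


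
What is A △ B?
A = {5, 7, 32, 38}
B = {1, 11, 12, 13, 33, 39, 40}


Set A = {5, 7, 32, 38}
Set B = {1, 11, 12, 13, 33, 39, 40}
A △ B = (A \ B) ∪ (B \ A)
Elements in A but not B: {5, 7, 32, 38}
Elements in B but not A: {1, 11, 12, 13, 33, 39, 40}
A △ B = {1, 5, 7, 11, 12, 13, 32, 33, 38, 39, 40}

{1, 5, 7, 11, 12, 13, 32, 33, 38, 39, 40}


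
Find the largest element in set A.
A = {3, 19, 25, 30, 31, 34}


Set A = {3, 19, 25, 30, 31, 34}
Elements in ascending order: 3, 19, 25, 30, 31, 34
The largest element is 34.

34


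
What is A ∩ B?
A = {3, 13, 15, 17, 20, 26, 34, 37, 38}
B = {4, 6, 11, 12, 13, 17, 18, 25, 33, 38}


Set A = {3, 13, 15, 17, 20, 26, 34, 37, 38}
Set B = {4, 6, 11, 12, 13, 17, 18, 25, 33, 38}
A ∩ B includes only elements in both sets.
Check each element of A against B:
3 ✗, 13 ✓, 15 ✗, 17 ✓, 20 ✗, 26 ✗, 34 ✗, 37 ✗, 38 ✓
A ∩ B = {13, 17, 38}

{13, 17, 38}


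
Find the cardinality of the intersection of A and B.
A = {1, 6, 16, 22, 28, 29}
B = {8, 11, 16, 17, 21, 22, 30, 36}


Set A = {1, 6, 16, 22, 28, 29}
Set B = {8, 11, 16, 17, 21, 22, 30, 36}
A ∩ B = {16, 22}
|A ∩ B| = 2

2


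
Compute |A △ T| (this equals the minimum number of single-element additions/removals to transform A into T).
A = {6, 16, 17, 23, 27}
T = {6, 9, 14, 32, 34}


Set A = {6, 16, 17, 23, 27}
Set T = {6, 9, 14, 32, 34}
Elements to remove from A (in A, not in T): {16, 17, 23, 27} → 4 removals
Elements to add to A (in T, not in A): {9, 14, 32, 34} → 4 additions
Total edits = 4 + 4 = 8

8


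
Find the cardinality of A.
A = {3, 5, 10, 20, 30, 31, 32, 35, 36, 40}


Set A = {3, 5, 10, 20, 30, 31, 32, 35, 36, 40}
Listing elements: 3, 5, 10, 20, 30, 31, 32, 35, 36, 40
Counting: 10 elements
|A| = 10

10


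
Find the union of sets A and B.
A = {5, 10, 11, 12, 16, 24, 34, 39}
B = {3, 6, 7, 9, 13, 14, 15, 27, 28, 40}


Set A = {5, 10, 11, 12, 16, 24, 34, 39}
Set B = {3, 6, 7, 9, 13, 14, 15, 27, 28, 40}
A ∪ B includes all elements in either set.
Elements from A: {5, 10, 11, 12, 16, 24, 34, 39}
Elements from B not already included: {3, 6, 7, 9, 13, 14, 15, 27, 28, 40}
A ∪ B = {3, 5, 6, 7, 9, 10, 11, 12, 13, 14, 15, 16, 24, 27, 28, 34, 39, 40}

{3, 5, 6, 7, 9, 10, 11, 12, 13, 14, 15, 16, 24, 27, 28, 34, 39, 40}


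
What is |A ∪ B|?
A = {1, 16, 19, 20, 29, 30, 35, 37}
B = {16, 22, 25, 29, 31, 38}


Set A = {1, 16, 19, 20, 29, 30, 35, 37}, |A| = 8
Set B = {16, 22, 25, 29, 31, 38}, |B| = 6
A ∩ B = {16, 29}, |A ∩ B| = 2
|A ∪ B| = |A| + |B| - |A ∩ B| = 8 + 6 - 2 = 12

12


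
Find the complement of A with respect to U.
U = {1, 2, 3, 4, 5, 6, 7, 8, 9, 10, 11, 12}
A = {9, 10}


Universal set U = {1, 2, 3, 4, 5, 6, 7, 8, 9, 10, 11, 12}
Set A = {9, 10}
A' = U \ A = elements in U but not in A
Checking each element of U:
1 (not in A, include), 2 (not in A, include), 3 (not in A, include), 4 (not in A, include), 5 (not in A, include), 6 (not in A, include), 7 (not in A, include), 8 (not in A, include), 9 (in A, exclude), 10 (in A, exclude), 11 (not in A, include), 12 (not in A, include)
A' = {1, 2, 3, 4, 5, 6, 7, 8, 11, 12}

{1, 2, 3, 4, 5, 6, 7, 8, 11, 12}


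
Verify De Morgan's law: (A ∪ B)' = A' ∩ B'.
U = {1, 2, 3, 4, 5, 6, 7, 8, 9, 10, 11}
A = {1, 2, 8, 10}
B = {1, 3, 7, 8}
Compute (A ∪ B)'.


U = {1, 2, 3, 4, 5, 6, 7, 8, 9, 10, 11}
A = {1, 2, 8, 10}, B = {1, 3, 7, 8}
A ∪ B = {1, 2, 3, 7, 8, 10}
(A ∪ B)' = U \ (A ∪ B) = {4, 5, 6, 9, 11}
Verification via A' ∩ B': A' = {3, 4, 5, 6, 7, 9, 11}, B' = {2, 4, 5, 6, 9, 10, 11}
A' ∩ B' = {4, 5, 6, 9, 11} ✓

{4, 5, 6, 9, 11}


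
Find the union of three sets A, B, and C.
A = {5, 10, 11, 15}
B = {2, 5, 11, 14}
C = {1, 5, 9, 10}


Set A = {5, 10, 11, 15}
Set B = {2, 5, 11, 14}
Set C = {1, 5, 9, 10}
First, A ∪ B = {2, 5, 10, 11, 14, 15}
Then, (A ∪ B) ∪ C = {1, 2, 5, 9, 10, 11, 14, 15}

{1, 2, 5, 9, 10, 11, 14, 15}


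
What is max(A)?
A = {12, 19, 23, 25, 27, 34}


Set A = {12, 19, 23, 25, 27, 34}
Elements in ascending order: 12, 19, 23, 25, 27, 34
The largest element is 34.

34


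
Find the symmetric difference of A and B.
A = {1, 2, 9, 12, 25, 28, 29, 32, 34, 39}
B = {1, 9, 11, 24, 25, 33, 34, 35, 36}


Set A = {1, 2, 9, 12, 25, 28, 29, 32, 34, 39}
Set B = {1, 9, 11, 24, 25, 33, 34, 35, 36}
A △ B = (A \ B) ∪ (B \ A)
Elements in A but not B: {2, 12, 28, 29, 32, 39}
Elements in B but not A: {11, 24, 33, 35, 36}
A △ B = {2, 11, 12, 24, 28, 29, 32, 33, 35, 36, 39}

{2, 11, 12, 24, 28, 29, 32, 33, 35, 36, 39}


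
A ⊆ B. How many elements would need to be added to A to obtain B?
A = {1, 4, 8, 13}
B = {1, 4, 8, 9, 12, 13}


Set A = {1, 4, 8, 13}, |A| = 4
Set B = {1, 4, 8, 9, 12, 13}, |B| = 6
Since A ⊆ B: B \ A = {9, 12}
|B| - |A| = 6 - 4 = 2

2


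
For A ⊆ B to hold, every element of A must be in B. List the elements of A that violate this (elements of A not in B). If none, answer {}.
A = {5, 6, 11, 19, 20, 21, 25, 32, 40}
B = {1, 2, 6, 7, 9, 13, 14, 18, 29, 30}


Set A = {5, 6, 11, 19, 20, 21, 25, 32, 40}
Set B = {1, 2, 6, 7, 9, 13, 14, 18, 29, 30}
Check each element of A against B:
5 ∉ B (include), 6 ∈ B, 11 ∉ B (include), 19 ∉ B (include), 20 ∉ B (include), 21 ∉ B (include), 25 ∉ B (include), 32 ∉ B (include), 40 ∉ B (include)
Elements of A not in B: {5, 11, 19, 20, 21, 25, 32, 40}

{5, 11, 19, 20, 21, 25, 32, 40}


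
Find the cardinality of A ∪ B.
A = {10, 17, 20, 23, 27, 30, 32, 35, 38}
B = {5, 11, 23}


Set A = {10, 17, 20, 23, 27, 30, 32, 35, 38}, |A| = 9
Set B = {5, 11, 23}, |B| = 3
A ∩ B = {23}, |A ∩ B| = 1
|A ∪ B| = |A| + |B| - |A ∩ B| = 9 + 3 - 1 = 11

11


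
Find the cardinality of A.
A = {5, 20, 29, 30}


Set A = {5, 20, 29, 30}
Listing elements: 5, 20, 29, 30
Counting: 4 elements
|A| = 4

4


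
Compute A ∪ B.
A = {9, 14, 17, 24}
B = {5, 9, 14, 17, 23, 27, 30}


Set A = {9, 14, 17, 24}
Set B = {5, 9, 14, 17, 23, 27, 30}
A ∪ B includes all elements in either set.
Elements from A: {9, 14, 17, 24}
Elements from B not already included: {5, 23, 27, 30}
A ∪ B = {5, 9, 14, 17, 23, 24, 27, 30}

{5, 9, 14, 17, 23, 24, 27, 30}


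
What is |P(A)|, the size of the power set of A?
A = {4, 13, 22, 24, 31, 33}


Set A = {4, 13, 22, 24, 31, 33}
|A| = 6
The power set P(A) contains all subsets of A.
|P(A)| = 2^|A| = 2^6 = 64

64


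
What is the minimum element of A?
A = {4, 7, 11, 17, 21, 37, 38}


Set A = {4, 7, 11, 17, 21, 37, 38}
Elements in ascending order: 4, 7, 11, 17, 21, 37, 38
The smallest element is 4.

4


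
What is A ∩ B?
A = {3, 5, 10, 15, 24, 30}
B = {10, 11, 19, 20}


Set A = {3, 5, 10, 15, 24, 30}
Set B = {10, 11, 19, 20}
A ∩ B includes only elements in both sets.
Check each element of A against B:
3 ✗, 5 ✗, 10 ✓, 15 ✗, 24 ✗, 30 ✗
A ∩ B = {10}

{10}


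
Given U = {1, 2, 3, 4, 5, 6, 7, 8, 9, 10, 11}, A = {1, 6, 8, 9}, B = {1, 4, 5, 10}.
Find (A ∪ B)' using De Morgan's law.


U = {1, 2, 3, 4, 5, 6, 7, 8, 9, 10, 11}
A = {1, 6, 8, 9}, B = {1, 4, 5, 10}
A ∪ B = {1, 4, 5, 6, 8, 9, 10}
(A ∪ B)' = U \ (A ∪ B) = {2, 3, 7, 11}
Verification via A' ∩ B': A' = {2, 3, 4, 5, 7, 10, 11}, B' = {2, 3, 6, 7, 8, 9, 11}
A' ∩ B' = {2, 3, 7, 11} ✓

{2, 3, 7, 11}


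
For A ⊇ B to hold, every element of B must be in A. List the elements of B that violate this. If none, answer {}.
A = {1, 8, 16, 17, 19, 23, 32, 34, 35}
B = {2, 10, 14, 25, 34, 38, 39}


Set A = {1, 8, 16, 17, 19, 23, 32, 34, 35}
Set B = {2, 10, 14, 25, 34, 38, 39}
Check each element of B against A:
2 ∉ A (include), 10 ∉ A (include), 14 ∉ A (include), 25 ∉ A (include), 34 ∈ A, 38 ∉ A (include), 39 ∉ A (include)
Elements of B not in A: {2, 10, 14, 25, 38, 39}

{2, 10, 14, 25, 38, 39}


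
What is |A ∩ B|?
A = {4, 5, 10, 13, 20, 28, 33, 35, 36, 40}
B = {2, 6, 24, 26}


Set A = {4, 5, 10, 13, 20, 28, 33, 35, 36, 40}
Set B = {2, 6, 24, 26}
A ∩ B = {}
|A ∩ B| = 0

0


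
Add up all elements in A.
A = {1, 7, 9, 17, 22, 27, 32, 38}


Set A = {1, 7, 9, 17, 22, 27, 32, 38}
Sum = 1 + 7 + 9 + 17 + 22 + 27 + 32 + 38 = 153

153


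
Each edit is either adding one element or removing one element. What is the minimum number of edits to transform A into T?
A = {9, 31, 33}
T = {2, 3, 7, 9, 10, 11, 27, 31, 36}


Set A = {9, 31, 33}
Set T = {2, 3, 7, 9, 10, 11, 27, 31, 36}
Elements to remove from A (in A, not in T): {33} → 1 removals
Elements to add to A (in T, not in A): {2, 3, 7, 10, 11, 27, 36} → 7 additions
Total edits = 1 + 7 = 8

8


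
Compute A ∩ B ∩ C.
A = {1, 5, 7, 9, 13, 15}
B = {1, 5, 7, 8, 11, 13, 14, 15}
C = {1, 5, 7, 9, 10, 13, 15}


Set A = {1, 5, 7, 9, 13, 15}
Set B = {1, 5, 7, 8, 11, 13, 14, 15}
Set C = {1, 5, 7, 9, 10, 13, 15}
First, A ∩ B = {1, 5, 7, 13, 15}
Then, (A ∩ B) ∩ C = {1, 5, 7, 13, 15}

{1, 5, 7, 13, 15}


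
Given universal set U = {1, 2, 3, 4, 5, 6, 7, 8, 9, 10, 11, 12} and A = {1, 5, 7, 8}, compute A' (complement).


Universal set U = {1, 2, 3, 4, 5, 6, 7, 8, 9, 10, 11, 12}
Set A = {1, 5, 7, 8}
A' = U \ A = elements in U but not in A
Checking each element of U:
1 (in A, exclude), 2 (not in A, include), 3 (not in A, include), 4 (not in A, include), 5 (in A, exclude), 6 (not in A, include), 7 (in A, exclude), 8 (in A, exclude), 9 (not in A, include), 10 (not in A, include), 11 (not in A, include), 12 (not in A, include)
A' = {2, 3, 4, 6, 9, 10, 11, 12}

{2, 3, 4, 6, 9, 10, 11, 12}


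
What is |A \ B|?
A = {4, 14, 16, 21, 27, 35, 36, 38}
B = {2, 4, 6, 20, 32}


Set A = {4, 14, 16, 21, 27, 35, 36, 38}
Set B = {2, 4, 6, 20, 32}
A \ B = {14, 16, 21, 27, 35, 36, 38}
|A \ B| = 7

7


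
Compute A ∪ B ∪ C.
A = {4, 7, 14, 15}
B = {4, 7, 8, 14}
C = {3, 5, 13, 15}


Set A = {4, 7, 14, 15}
Set B = {4, 7, 8, 14}
Set C = {3, 5, 13, 15}
First, A ∪ B = {4, 7, 8, 14, 15}
Then, (A ∪ B) ∪ C = {3, 4, 5, 7, 8, 13, 14, 15}

{3, 4, 5, 7, 8, 13, 14, 15}


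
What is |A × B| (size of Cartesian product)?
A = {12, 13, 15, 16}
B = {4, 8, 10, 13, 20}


Set A = {12, 13, 15, 16} has 4 elements.
Set B = {4, 8, 10, 13, 20} has 5 elements.
|A × B| = |A| × |B| = 4 × 5 = 20

20


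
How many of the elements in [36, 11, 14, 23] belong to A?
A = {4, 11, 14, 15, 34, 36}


Set A = {4, 11, 14, 15, 34, 36}
Candidates: [36, 11, 14, 23]
Check each candidate:
36 ∈ A, 11 ∈ A, 14 ∈ A, 23 ∉ A
Count of candidates in A: 3

3


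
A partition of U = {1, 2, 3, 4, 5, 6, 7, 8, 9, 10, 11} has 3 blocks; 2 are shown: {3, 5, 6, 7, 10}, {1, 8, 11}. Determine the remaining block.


U = {1, 2, 3, 4, 5, 6, 7, 8, 9, 10, 11}
Shown blocks: {3, 5, 6, 7, 10}, {1, 8, 11}
A partition's blocks are pairwise disjoint and cover U, so the missing block = U \ (union of shown blocks).
Union of shown blocks: {1, 3, 5, 6, 7, 8, 10, 11}
Missing block = U \ (union) = {2, 4, 9}

{2, 4, 9}


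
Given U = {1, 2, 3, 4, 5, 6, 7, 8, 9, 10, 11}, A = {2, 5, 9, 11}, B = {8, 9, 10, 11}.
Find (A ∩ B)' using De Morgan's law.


U = {1, 2, 3, 4, 5, 6, 7, 8, 9, 10, 11}
A = {2, 5, 9, 11}, B = {8, 9, 10, 11}
A ∩ B = {9, 11}
(A ∩ B)' = U \ (A ∩ B) = {1, 2, 3, 4, 5, 6, 7, 8, 10}
Verification via A' ∪ B': A' = {1, 3, 4, 6, 7, 8, 10}, B' = {1, 2, 3, 4, 5, 6, 7}
A' ∪ B' = {1, 2, 3, 4, 5, 6, 7, 8, 10} ✓

{1, 2, 3, 4, 5, 6, 7, 8, 10}


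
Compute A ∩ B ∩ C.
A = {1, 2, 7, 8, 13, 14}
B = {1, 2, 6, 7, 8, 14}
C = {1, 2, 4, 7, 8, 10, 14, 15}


Set A = {1, 2, 7, 8, 13, 14}
Set B = {1, 2, 6, 7, 8, 14}
Set C = {1, 2, 4, 7, 8, 10, 14, 15}
First, A ∩ B = {1, 2, 7, 8, 14}
Then, (A ∩ B) ∩ C = {1, 2, 7, 8, 14}

{1, 2, 7, 8, 14}


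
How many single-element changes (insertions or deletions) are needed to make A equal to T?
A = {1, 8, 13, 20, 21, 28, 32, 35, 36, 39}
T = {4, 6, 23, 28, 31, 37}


Set A = {1, 8, 13, 20, 21, 28, 32, 35, 36, 39}
Set T = {4, 6, 23, 28, 31, 37}
Elements to remove from A (in A, not in T): {1, 8, 13, 20, 21, 32, 35, 36, 39} → 9 removals
Elements to add to A (in T, not in A): {4, 6, 23, 31, 37} → 5 additions
Total edits = 9 + 5 = 14

14


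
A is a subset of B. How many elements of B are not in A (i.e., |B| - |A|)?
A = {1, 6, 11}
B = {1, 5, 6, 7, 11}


Set A = {1, 6, 11}, |A| = 3
Set B = {1, 5, 6, 7, 11}, |B| = 5
Since A ⊆ B: B \ A = {5, 7}
|B| - |A| = 5 - 3 = 2

2


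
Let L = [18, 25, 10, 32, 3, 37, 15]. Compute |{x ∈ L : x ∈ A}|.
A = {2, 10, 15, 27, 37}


Set A = {2, 10, 15, 27, 37}
Candidates: [18, 25, 10, 32, 3, 37, 15]
Check each candidate:
18 ∉ A, 25 ∉ A, 10 ∈ A, 32 ∉ A, 3 ∉ A, 37 ∈ A, 15 ∈ A
Count of candidates in A: 3

3


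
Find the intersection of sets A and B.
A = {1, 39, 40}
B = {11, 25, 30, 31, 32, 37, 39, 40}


Set A = {1, 39, 40}
Set B = {11, 25, 30, 31, 32, 37, 39, 40}
A ∩ B includes only elements in both sets.
Check each element of A against B:
1 ✗, 39 ✓, 40 ✓
A ∩ B = {39, 40}

{39, 40}


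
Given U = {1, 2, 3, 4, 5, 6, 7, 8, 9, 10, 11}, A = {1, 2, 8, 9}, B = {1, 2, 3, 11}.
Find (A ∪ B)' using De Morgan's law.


U = {1, 2, 3, 4, 5, 6, 7, 8, 9, 10, 11}
A = {1, 2, 8, 9}, B = {1, 2, 3, 11}
A ∪ B = {1, 2, 3, 8, 9, 11}
(A ∪ B)' = U \ (A ∪ B) = {4, 5, 6, 7, 10}
Verification via A' ∩ B': A' = {3, 4, 5, 6, 7, 10, 11}, B' = {4, 5, 6, 7, 8, 9, 10}
A' ∩ B' = {4, 5, 6, 7, 10} ✓

{4, 5, 6, 7, 10}


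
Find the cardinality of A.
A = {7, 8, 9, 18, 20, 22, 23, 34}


Set A = {7, 8, 9, 18, 20, 22, 23, 34}
Listing elements: 7, 8, 9, 18, 20, 22, 23, 34
Counting: 8 elements
|A| = 8

8


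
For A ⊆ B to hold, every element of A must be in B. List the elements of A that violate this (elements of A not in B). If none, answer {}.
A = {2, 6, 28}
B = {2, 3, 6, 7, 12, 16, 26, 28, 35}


Set A = {2, 6, 28}
Set B = {2, 3, 6, 7, 12, 16, 26, 28, 35}
Check each element of A against B:
2 ∈ B, 6 ∈ B, 28 ∈ B
Elements of A not in B: {}

{}


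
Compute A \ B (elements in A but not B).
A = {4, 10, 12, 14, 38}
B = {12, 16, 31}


Set A = {4, 10, 12, 14, 38}
Set B = {12, 16, 31}
A \ B includes elements in A that are not in B.
Check each element of A:
4 (not in B, keep), 10 (not in B, keep), 12 (in B, remove), 14 (not in B, keep), 38 (not in B, keep)
A \ B = {4, 10, 14, 38}

{4, 10, 14, 38}


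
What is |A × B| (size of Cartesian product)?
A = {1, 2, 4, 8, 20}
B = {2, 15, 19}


Set A = {1, 2, 4, 8, 20} has 5 elements.
Set B = {2, 15, 19} has 3 elements.
|A × B| = |A| × |B| = 5 × 3 = 15

15


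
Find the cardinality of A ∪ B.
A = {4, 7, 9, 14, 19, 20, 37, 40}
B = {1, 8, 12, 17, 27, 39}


Set A = {4, 7, 9, 14, 19, 20, 37, 40}, |A| = 8
Set B = {1, 8, 12, 17, 27, 39}, |B| = 6
A ∩ B = {}, |A ∩ B| = 0
|A ∪ B| = |A| + |B| - |A ∩ B| = 8 + 6 - 0 = 14

14


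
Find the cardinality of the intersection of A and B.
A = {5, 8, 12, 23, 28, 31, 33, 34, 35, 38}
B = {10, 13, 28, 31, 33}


Set A = {5, 8, 12, 23, 28, 31, 33, 34, 35, 38}
Set B = {10, 13, 28, 31, 33}
A ∩ B = {28, 31, 33}
|A ∩ B| = 3

3


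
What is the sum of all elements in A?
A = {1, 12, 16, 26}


Set A = {1, 12, 16, 26}
Sum = 1 + 12 + 16 + 26 = 55

55


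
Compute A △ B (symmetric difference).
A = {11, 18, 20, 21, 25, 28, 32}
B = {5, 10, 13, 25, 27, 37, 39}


Set A = {11, 18, 20, 21, 25, 28, 32}
Set B = {5, 10, 13, 25, 27, 37, 39}
A △ B = (A \ B) ∪ (B \ A)
Elements in A but not B: {11, 18, 20, 21, 28, 32}
Elements in B but not A: {5, 10, 13, 27, 37, 39}
A △ B = {5, 10, 11, 13, 18, 20, 21, 27, 28, 32, 37, 39}

{5, 10, 11, 13, 18, 20, 21, 27, 28, 32, 37, 39}


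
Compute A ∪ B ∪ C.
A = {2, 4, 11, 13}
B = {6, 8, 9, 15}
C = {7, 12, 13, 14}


Set A = {2, 4, 11, 13}
Set B = {6, 8, 9, 15}
Set C = {7, 12, 13, 14}
First, A ∪ B = {2, 4, 6, 8, 9, 11, 13, 15}
Then, (A ∪ B) ∪ C = {2, 4, 6, 7, 8, 9, 11, 12, 13, 14, 15}

{2, 4, 6, 7, 8, 9, 11, 12, 13, 14, 15}


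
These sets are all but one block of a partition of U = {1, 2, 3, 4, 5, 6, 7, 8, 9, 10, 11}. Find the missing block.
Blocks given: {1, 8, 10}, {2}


U = {1, 2, 3, 4, 5, 6, 7, 8, 9, 10, 11}
Shown blocks: {1, 8, 10}, {2}
A partition's blocks are pairwise disjoint and cover U, so the missing block = U \ (union of shown blocks).
Union of shown blocks: {1, 2, 8, 10}
Missing block = U \ (union) = {3, 4, 5, 6, 7, 9, 11}

{3, 4, 5, 6, 7, 9, 11}


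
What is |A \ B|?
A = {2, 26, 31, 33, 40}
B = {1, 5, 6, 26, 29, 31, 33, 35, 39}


Set A = {2, 26, 31, 33, 40}
Set B = {1, 5, 6, 26, 29, 31, 33, 35, 39}
A \ B = {2, 40}
|A \ B| = 2

2


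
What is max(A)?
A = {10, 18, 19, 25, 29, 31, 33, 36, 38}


Set A = {10, 18, 19, 25, 29, 31, 33, 36, 38}
Elements in ascending order: 10, 18, 19, 25, 29, 31, 33, 36, 38
The largest element is 38.

38


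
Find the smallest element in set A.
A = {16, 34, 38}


Set A = {16, 34, 38}
Elements in ascending order: 16, 34, 38
The smallest element is 16.

16


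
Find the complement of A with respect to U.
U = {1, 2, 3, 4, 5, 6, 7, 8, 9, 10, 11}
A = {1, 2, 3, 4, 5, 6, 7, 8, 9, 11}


Universal set U = {1, 2, 3, 4, 5, 6, 7, 8, 9, 10, 11}
Set A = {1, 2, 3, 4, 5, 6, 7, 8, 9, 11}
A' = U \ A = elements in U but not in A
Checking each element of U:
1 (in A, exclude), 2 (in A, exclude), 3 (in A, exclude), 4 (in A, exclude), 5 (in A, exclude), 6 (in A, exclude), 7 (in A, exclude), 8 (in A, exclude), 9 (in A, exclude), 10 (not in A, include), 11 (in A, exclude)
A' = {10}

{10}


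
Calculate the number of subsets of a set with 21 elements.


The set has 21 elements.
The power set contains all possible subsets.
|P(A)| = 2^|A| = 2^21 = 2097152

2097152


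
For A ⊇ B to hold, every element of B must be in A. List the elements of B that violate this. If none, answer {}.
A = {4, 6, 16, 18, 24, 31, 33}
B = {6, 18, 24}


Set A = {4, 6, 16, 18, 24, 31, 33}
Set B = {6, 18, 24}
Check each element of B against A:
6 ∈ A, 18 ∈ A, 24 ∈ A
Elements of B not in A: {}

{}


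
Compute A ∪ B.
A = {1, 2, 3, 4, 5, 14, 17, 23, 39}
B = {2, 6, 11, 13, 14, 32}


Set A = {1, 2, 3, 4, 5, 14, 17, 23, 39}
Set B = {2, 6, 11, 13, 14, 32}
A ∪ B includes all elements in either set.
Elements from A: {1, 2, 3, 4, 5, 14, 17, 23, 39}
Elements from B not already included: {6, 11, 13, 32}
A ∪ B = {1, 2, 3, 4, 5, 6, 11, 13, 14, 17, 23, 32, 39}

{1, 2, 3, 4, 5, 6, 11, 13, 14, 17, 23, 32, 39}


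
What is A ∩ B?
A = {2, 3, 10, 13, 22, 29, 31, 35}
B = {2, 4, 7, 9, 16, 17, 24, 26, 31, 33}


Set A = {2, 3, 10, 13, 22, 29, 31, 35}
Set B = {2, 4, 7, 9, 16, 17, 24, 26, 31, 33}
A ∩ B includes only elements in both sets.
Check each element of A against B:
2 ✓, 3 ✗, 10 ✗, 13 ✗, 22 ✗, 29 ✗, 31 ✓, 35 ✗
A ∩ B = {2, 31}

{2, 31}


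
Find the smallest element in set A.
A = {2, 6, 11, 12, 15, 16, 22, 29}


Set A = {2, 6, 11, 12, 15, 16, 22, 29}
Elements in ascending order: 2, 6, 11, 12, 15, 16, 22, 29
The smallest element is 2.

2


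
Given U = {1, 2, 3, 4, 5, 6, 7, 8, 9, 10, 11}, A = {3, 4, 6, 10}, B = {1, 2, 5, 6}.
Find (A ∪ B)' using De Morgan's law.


U = {1, 2, 3, 4, 5, 6, 7, 8, 9, 10, 11}
A = {3, 4, 6, 10}, B = {1, 2, 5, 6}
A ∪ B = {1, 2, 3, 4, 5, 6, 10}
(A ∪ B)' = U \ (A ∪ B) = {7, 8, 9, 11}
Verification via A' ∩ B': A' = {1, 2, 5, 7, 8, 9, 11}, B' = {3, 4, 7, 8, 9, 10, 11}
A' ∩ B' = {7, 8, 9, 11} ✓

{7, 8, 9, 11}


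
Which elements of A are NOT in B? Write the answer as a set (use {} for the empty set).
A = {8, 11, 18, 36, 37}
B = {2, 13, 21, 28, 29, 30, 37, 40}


Set A = {8, 11, 18, 36, 37}
Set B = {2, 13, 21, 28, 29, 30, 37, 40}
Check each element of A against B:
8 ∉ B (include), 11 ∉ B (include), 18 ∉ B (include), 36 ∉ B (include), 37 ∈ B
Elements of A not in B: {8, 11, 18, 36}

{8, 11, 18, 36}


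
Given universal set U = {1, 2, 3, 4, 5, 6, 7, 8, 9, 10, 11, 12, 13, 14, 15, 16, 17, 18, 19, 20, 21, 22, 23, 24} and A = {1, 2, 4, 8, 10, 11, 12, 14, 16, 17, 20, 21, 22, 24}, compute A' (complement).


Universal set U = {1, 2, 3, 4, 5, 6, 7, 8, 9, 10, 11, 12, 13, 14, 15, 16, 17, 18, 19, 20, 21, 22, 23, 24}
Set A = {1, 2, 4, 8, 10, 11, 12, 14, 16, 17, 20, 21, 22, 24}
A' = U \ A = elements in U but not in A
Checking each element of U:
1 (in A, exclude), 2 (in A, exclude), 3 (not in A, include), 4 (in A, exclude), 5 (not in A, include), 6 (not in A, include), 7 (not in A, include), 8 (in A, exclude), 9 (not in A, include), 10 (in A, exclude), 11 (in A, exclude), 12 (in A, exclude), 13 (not in A, include), 14 (in A, exclude), 15 (not in A, include), 16 (in A, exclude), 17 (in A, exclude), 18 (not in A, include), 19 (not in A, include), 20 (in A, exclude), 21 (in A, exclude), 22 (in A, exclude), 23 (not in A, include), 24 (in A, exclude)
A' = {3, 5, 6, 7, 9, 13, 15, 18, 19, 23}

{3, 5, 6, 7, 9, 13, 15, 18, 19, 23}
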